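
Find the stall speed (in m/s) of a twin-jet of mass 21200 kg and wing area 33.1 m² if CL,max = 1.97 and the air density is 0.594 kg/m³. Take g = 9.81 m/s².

At stall, lift equals weight: L = W = m·g = 21200 × 9.81 = 2.08×10^5 N.
From L = ½ρV²S·CL,max = W: V_stall = √(2W/(ρSCL,max)) = √(2·2.08×10^5/(0.594·33.1·1.97))
V_stall = √10740 = 104 m/s

V_stall = 104 m/s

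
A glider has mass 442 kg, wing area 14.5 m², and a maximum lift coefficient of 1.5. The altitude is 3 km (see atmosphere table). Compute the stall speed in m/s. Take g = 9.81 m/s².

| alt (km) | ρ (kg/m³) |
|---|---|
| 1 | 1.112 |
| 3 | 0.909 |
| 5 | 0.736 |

At 3 km, from the table: ρ = 0.909 kg/m³.
Weight W = mg = 442 × 9.81 = 4336 N.
From L = ½ρV²S·CL,max = W: V_stall = √(2W/(ρSCL,max)) = √(2·4336/(0.909·14.5·1.5))
V_stall = √438.6 = 20.9 m/s

V_stall = 20.9 m/s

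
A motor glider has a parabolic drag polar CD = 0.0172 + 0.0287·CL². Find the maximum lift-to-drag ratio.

For CD = CD0 + K·CL², (L/D)max occurs at CL* = √(CD0/K) and equals 1/(2√(K·CD0)).
(L/D)max = 1/(2√(0.0287 × 0.0172)) = 1/(2 × 0.02222) = 22.5

(L/D)max = 22.5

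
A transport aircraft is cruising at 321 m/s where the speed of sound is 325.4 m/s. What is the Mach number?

M = 0.986

M = v/a = 321 / 325.4 = 0.986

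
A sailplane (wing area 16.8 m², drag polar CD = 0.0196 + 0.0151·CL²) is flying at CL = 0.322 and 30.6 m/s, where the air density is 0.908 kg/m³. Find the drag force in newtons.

D = 151 N

CD = 0.0196 + 0.0151 × 0.322² = 0.02117
D = ½ρv²S·CD = ½ × 0.908 × 30.6² × 16.8 × 0.02117 = 151 N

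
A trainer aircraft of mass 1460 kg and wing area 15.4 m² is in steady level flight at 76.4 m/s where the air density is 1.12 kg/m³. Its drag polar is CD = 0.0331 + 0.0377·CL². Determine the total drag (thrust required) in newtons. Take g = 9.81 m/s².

D = 1820 N

Level flight ⇒ L = W = m·g = 1460 × 9.81 = 14323 N.
Dynamic pressure q = 0.5 × 1.12 × 76.4² = 3269 Pa.
Required CL = L/(qS) = 14323/(3269·15.4) = 0.2845.
CD = 0.0331 + 0.0377 × 0.2845² = 0.03615.
D = q·S·CD = 3269 × 15.4 × 0.03615 = 1820 N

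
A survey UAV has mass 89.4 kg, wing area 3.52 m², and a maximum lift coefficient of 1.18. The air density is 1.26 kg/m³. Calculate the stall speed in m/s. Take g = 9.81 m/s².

V_stall = 18.3 m/s

Weight W = mg = 89.4 × 9.81 = 877 N.
V_stall = √(2W/(ρ·S·CL,max)) = √(2 × 877 / (1.26 × 3.52 × 1.18))
V_stall = √335.2 = 18.3 m/s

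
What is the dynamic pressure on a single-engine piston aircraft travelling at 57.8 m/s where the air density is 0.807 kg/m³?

q = ½ρv² = ½ × 0.807 × 57.8² = 1350 Pa

q = 1350 Pa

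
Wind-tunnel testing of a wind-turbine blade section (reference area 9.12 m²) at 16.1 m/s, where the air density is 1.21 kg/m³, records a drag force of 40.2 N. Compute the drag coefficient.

CD = 0.0281

From D = ½ρv²S·CD, rearranging gives CD = 2D/(ρv²S).
CD = 2 × 40.2 / (1.21 × 16.1² × 9.12) = 0.0281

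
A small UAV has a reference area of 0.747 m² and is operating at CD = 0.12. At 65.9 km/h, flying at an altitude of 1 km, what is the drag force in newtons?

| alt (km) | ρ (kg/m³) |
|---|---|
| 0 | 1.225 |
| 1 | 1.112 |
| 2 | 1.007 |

At 1 km, from the table: ρ = 1.112 kg/m³.
Convert speed: v = 65.9 km/h ÷ 3.6 = 18.31 m/s.
Dynamic pressure q = ½ρv² = ½ × 1.112 × 18.31² = 186.3 Pa.
D = q·S·CD = 186.3 × 0.747 × 0.12 = 16.7 N

D = 16.7 N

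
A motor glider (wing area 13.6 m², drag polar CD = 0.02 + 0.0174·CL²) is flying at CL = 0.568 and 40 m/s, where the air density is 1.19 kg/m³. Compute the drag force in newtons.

D = 332 N

CD = 0.02 + 0.0174 × 0.568² = 0.02561
D = ½ρv²S·CD = ½ × 1.19 × 40² × 13.6 × 0.02561 = 332 N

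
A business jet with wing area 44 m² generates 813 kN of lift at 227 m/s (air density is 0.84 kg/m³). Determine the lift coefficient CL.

CL = 0.854

From L = ½ρv²S·CL, rearranging gives CL = 2L/(ρv²S).
CL = 2 × 8.13×10^5 / (0.84 × 227² × 44) = 0.854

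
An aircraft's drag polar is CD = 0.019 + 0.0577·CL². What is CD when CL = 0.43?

CD = 0.0297

CD = 0.019 + 0.0577 × 0.43² = 0.019 + 0.01067 = 0.0297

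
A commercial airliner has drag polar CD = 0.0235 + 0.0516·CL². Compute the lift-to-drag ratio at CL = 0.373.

CD = 0.0235 + 0.0516 × 0.373² = 0.03068
L/D = CL/CD = 0.373 / 0.03068 = 12.2

L/D = 12.2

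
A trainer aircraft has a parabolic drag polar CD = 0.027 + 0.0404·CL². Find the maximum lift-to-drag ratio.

For CD = CD0 + K·CL², (L/D)max occurs at CL* = √(CD0/K) and equals 1/(2√(K·CD0)).
(L/D)max = 1/(2√(0.0404 × 0.027)) = 1/(2 × 0.03303) = 15.1

(L/D)max = 15.1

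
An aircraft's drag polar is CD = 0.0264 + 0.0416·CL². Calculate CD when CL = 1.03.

CD = 0.0705

CD = 0.0264 + 0.0416 × 1.03² = 0.0264 + 0.04413 = 0.0705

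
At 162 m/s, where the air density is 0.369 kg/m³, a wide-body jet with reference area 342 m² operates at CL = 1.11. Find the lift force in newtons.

Dynamic pressure q = ½ρv² = ½ × 0.369 × 162² = 4842 Pa.
L = q·S·CL = 4842 × 342 × 1.11 = 1.84×10^6 N ≈ 1840 kN

L = 1.84×10^6 N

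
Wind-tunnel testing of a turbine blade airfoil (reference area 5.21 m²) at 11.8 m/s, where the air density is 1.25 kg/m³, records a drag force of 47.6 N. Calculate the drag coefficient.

CD = 0.105

From D = ½ρv²S·CD, rearranging gives CD = 2D/(ρv²S).
CD = 2 × 47.6 / (1.25 × 11.8² × 5.21) = 0.105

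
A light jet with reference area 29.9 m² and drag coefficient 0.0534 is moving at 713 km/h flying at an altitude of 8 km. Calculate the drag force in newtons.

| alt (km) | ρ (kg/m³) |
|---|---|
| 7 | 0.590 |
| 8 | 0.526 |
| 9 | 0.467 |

D = 16500 N

At 8 km, from the table: ρ = 0.526 kg/m³.
Convert speed: v = 713 km/h ÷ 3.6 = 198.1 m/s.
D = ½ρv²S·CD = ½ × 0.526 × 198.1² × 29.9 × 0.0534 = 16500 N ≈ 16.5 kN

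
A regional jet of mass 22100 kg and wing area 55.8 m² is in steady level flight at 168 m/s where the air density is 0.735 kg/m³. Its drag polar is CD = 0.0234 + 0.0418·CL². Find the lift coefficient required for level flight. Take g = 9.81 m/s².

In steady level flight, lift balances weight: W = mg = 22100 × 9.81 = 2.168×10^5 N.
Dynamic pressure q = 0.5 × 0.735 × 168² = 10370 Pa.
CL = 2W/(ρv²S) = 2×2.168×10^5/(0.735×168²×55.8) = 0.3746.

CL = 0.375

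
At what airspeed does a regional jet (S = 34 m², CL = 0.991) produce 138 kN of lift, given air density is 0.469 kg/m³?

L = ½ρv²S·CL ⇒ v = √(2L/(ρ·S·CL))
v = √(2 × 1.38×10^5 / (0.469 × 34 × 0.991)) = √17470 = 132 m/s

v = 132 m/s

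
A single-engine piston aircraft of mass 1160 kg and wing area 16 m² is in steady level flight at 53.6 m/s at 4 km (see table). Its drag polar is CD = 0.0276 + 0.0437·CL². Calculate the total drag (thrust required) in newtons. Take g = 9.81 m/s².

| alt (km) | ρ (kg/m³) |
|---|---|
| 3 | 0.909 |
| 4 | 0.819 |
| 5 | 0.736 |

D = 820 N

At 4 km, from the table: ρ = 0.819 kg/m³.
In steady level flight, lift balances weight: W = mg = 1160 × 9.81 = 11380 N.
Dynamic pressure q = 0.5 × 0.819 × 53.6² = 1176 Pa.
CL = W/(q·S) = 11380 / (1176 × 16) = 0.6045.
CD = 0.0276 + 0.0437 × 0.6045² = 0.04357.
D = q·S·CD = 1176 × 16 × 0.04357 = 820.2 N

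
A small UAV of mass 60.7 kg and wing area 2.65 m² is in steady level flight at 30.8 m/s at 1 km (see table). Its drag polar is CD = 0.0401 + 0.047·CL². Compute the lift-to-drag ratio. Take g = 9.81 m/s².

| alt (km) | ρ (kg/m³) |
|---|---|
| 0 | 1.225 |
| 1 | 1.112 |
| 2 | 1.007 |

L/D = 8.76

At 1 km, from the table: ρ = 1.112 kg/m³.
Weight W = mg = 60.7 × 9.81 = 595.47 N; in level flight L = W.
q = ½ρv² = ½ × 1.112 × 30.8² = 527.4 Pa.
CL = W/(q·S) = 595.47 / (527.4 × 2.65) = 0.426.
CD = 0.0401 + 0.047 × 0.426² = 0.04863.
L/D = CL/CD = 0.426 / 0.04863 = 8.76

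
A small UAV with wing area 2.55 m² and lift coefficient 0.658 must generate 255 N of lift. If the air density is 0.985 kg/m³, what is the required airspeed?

v = 17.6 m/s

L = ½ρv²S·CL ⇒ v = √(2L/(ρ·S·CL))
v = √(2 × 255 / (0.985 × 2.55 × 0.658)) = √308.6 = 17.6 m/s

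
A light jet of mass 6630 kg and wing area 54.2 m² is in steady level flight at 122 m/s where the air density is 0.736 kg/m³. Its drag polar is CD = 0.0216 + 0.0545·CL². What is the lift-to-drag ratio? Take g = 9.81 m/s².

L/D = 9.05

In steady level flight, lift balances weight: W = mg = 6630 × 9.81 = 65040 N.
Dynamic pressure q = 0.5 × 0.736 × 122² = 5477 Pa.
CL = 2W/(ρv²S) = 2×65040/(0.736×122²×54.2) = 0.2191.
CD = 0.0216 + 0.0545 × 0.2191² = 0.02422.
L/D = CL/CD = 0.2191 / 0.02422 = 9.05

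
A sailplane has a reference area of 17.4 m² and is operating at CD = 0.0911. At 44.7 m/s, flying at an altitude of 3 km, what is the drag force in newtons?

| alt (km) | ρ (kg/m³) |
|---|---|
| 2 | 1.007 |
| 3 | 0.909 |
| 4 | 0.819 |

D = 1440 N

At 3 km, from the table: ρ = 0.909 kg/m³.
Dynamic pressure q = ½ρv² = ½ × 0.909 × 44.7² = 908.1 Pa.
D = q·S·CD = 908.1 × 17.4 × 0.0911 = 1440 N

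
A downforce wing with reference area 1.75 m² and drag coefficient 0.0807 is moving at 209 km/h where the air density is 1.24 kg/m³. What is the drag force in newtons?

D = 295 N

Convert speed: v = 209 km/h ÷ 3.6 = 58.06 m/s.
D = ½ρv²S·CD = ½ × 1.24 × 58.06² × 1.75 × 0.0807 = 295 N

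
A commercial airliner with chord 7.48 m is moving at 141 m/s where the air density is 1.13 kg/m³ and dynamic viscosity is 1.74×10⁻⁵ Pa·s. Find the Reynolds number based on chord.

Re = 6.85×10^7

Re = ρ·v·c/μ = 1.13 × 141 × 7.48 / (1.74×10⁻⁵) = 6.85×10^7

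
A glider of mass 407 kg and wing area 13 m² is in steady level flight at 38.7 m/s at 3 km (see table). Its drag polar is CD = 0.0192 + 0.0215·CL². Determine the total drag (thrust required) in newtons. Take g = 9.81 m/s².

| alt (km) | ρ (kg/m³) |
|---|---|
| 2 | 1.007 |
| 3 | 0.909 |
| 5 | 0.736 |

At 3 km, from the table: ρ = 0.909 kg/m³.
In steady level flight, lift balances weight: W = mg = 407 × 9.81 = 3992.7 N.
Dynamic pressure q = 0.5 × 0.909 × 38.7² = 680.7 Pa.
CL = 2W/(ρv²S) = 2×3992.7/(0.909×38.7²×13) = 0.4512.
CD = 0.0192 + 0.0215 × 0.4512² = 0.02358.
D = q·S·CD = 680.7 × 13 × 0.02358 = 208.6 N

D = 209 N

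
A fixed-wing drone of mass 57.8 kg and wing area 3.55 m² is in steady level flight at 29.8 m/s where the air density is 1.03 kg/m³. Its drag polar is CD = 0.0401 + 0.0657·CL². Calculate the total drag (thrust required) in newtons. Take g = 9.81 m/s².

In steady level flight, lift balances weight: W = mg = 57.8 × 9.81 = 567.02 N.
q = ½ρv² = ½ × 1.03 × 29.8² = 457.3 Pa.
Required CL = L/(qS) = 567.02/(457.3·3.55) = 0.3492.
CD = 0.0401 + 0.0657 × 0.3492² = 0.04811.
D = q·S·CD = 457.3 × 3.55 × 0.04811 = 78.12 N

D = 78.1 N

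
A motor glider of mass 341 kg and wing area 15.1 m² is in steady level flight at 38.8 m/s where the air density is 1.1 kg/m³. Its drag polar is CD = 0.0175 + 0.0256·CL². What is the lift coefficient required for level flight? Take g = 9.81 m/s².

CL = 0.268

Level flight ⇒ L = W = m·g = 341 × 9.81 = 3345.2 N.
q = ½ρv² = ½ × 1.1 × 38.8² = 828 Pa.
Required CL = L/(qS) = 3345.2/(828·15.1) = 0.2676.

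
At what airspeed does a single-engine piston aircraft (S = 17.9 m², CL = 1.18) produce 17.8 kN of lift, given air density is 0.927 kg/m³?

v = 42.6 m/s

L = ½ρv²S·CL ⇒ v = √(2L/(ρ·S·CL))
v = √(2 × 17800 / (0.927 × 17.9 × 1.18)) = √1818 = 42.6 m/s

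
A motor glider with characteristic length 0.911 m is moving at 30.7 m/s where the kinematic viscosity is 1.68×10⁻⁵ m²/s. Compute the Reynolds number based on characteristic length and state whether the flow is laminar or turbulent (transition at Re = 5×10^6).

Re = v·c/ν = 30.7 × 0.911 / (1.68×10⁻⁵) = 1.66×10^6
Since 1.66×10^6 < 5×10^6, the flow is laminar.

Re = 1.66×10^6 (laminar)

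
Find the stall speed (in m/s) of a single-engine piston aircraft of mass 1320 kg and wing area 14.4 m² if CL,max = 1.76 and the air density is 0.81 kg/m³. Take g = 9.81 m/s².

V_stall = 35.5 m/s

Stall occurs when L = W at CL,max. W = mg = 1320 × 9.81 = 12950 N.
From L = ½ρV²S·CL,max = W: V_stall = √(2W/(ρSCL,max)) = √(2·12950/(0.81·14.4·1.76))
V_stall = √1262 = 35.5 m/s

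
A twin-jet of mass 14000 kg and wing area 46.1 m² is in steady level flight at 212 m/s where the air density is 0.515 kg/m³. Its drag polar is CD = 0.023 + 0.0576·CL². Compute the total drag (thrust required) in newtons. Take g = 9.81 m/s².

In steady level flight, lift balances weight: W = mg = 14000 × 9.81 = 1.3734×10^5 N.
Dynamic pressure q = 0.5 × 0.515 × 212² = 11570 Pa.
Required CL = L/(qS) = 1.3734×10^5/(11570·46.1) = 0.2574.
CD = 0.023 + 0.0576 × 0.2574² = 0.02682.
D = q·S·CD = 11570 × 46.1 × 0.02682 = 14310 N

D = 14300 N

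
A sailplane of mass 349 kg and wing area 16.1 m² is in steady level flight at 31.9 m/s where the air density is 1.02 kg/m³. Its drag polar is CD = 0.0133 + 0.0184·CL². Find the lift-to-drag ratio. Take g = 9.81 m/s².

L/D = 25

Level flight ⇒ L = W = m·g = 349 × 9.81 = 3423.7 N.
Dynamic pressure q = 0.5 × 1.02 × 31.9² = 519 Pa.
Required CL = L/(qS) = 3423.7/(519·16.1) = 0.4097.
CD = 0.0133 + 0.0184 × 0.4097² = 0.01639.
L/D = CL/CD = 0.4097 / 0.01639 = 25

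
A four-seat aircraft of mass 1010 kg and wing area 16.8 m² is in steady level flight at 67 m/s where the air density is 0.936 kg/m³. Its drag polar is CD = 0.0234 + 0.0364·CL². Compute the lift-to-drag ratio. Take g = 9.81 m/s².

L/D = 10.7

In steady level flight, lift balances weight: W = mg = 1010 × 9.81 = 9908.1 N.
q = ½ρv² = ½ × 0.936 × 67² = 2101 Pa.
CL = W/(q·S) = 9908.1 / (2101 × 16.8) = 0.2807.
CD = 0.0234 + 0.0364 × 0.2807² = 0.02627.
L/D = CL/CD = 0.2807 / 0.02627 = 10.7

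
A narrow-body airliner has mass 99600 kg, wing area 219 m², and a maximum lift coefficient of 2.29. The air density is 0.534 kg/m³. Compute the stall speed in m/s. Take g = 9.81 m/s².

Weight W = mg = 99600 × 9.81 = 9.771×10^5 N.
From L = ½ρV²S·CL,max = W: V_stall = √(2W/(ρSCL,max)) = √(2·9.771×10^5/(0.534·219·2.29))
V_stall = √7297 = 85.4 m/s

V_stall = 85.4 m/s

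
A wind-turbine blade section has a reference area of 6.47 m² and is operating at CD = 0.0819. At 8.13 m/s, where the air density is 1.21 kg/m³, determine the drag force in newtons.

Dynamic pressure q = ½ρv² = ½ × 1.21 × 8.13² = 39.99 Pa.
D = q·S·CD = 39.99 × 6.47 × 0.0819 = 21.2 N

D = 21.2 N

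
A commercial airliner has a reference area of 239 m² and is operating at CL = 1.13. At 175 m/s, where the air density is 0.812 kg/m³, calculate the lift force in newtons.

L = ½ρv²S·CL = ½ × 0.812 × 175² × 239 × 1.13 = 3.36×10^6 N ≈ 3360 kN

L = 3.36×10^6 N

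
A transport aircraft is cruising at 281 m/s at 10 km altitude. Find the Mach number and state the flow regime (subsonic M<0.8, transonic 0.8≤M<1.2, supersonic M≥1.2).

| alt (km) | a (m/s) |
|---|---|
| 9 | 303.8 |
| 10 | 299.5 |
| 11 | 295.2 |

M = 0.938 (transonic)

At 10 km, from the table: a = 299.5 m/s.
M = v/a = 281 / 299.5 = 0.938
M = 0.938 → transonic.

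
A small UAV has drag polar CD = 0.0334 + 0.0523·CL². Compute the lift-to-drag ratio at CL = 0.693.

L/D = 11.8

CD = 0.0334 + 0.0523 × 0.693² = 0.05852
L/D = CL/CD = 0.693 / 0.05852 = 11.8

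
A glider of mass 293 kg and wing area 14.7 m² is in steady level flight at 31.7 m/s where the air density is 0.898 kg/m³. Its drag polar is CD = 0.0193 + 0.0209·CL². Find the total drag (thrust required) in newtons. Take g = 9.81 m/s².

In steady level flight, lift balances weight: W = mg = 293 × 9.81 = 2874.3 N.
Dynamic pressure q = 0.5 × 0.898 × 31.7² = 451.2 Pa.
CL = 2W/(ρv²S) = 2×2874.3/(0.898×31.7²×14.7) = 0.4334.
CD = 0.0193 + 0.0209 × 0.4334² = 0.02323.
D = q·S·CD = 451.2 × 14.7 × 0.02323 = 154 N

D = 154 N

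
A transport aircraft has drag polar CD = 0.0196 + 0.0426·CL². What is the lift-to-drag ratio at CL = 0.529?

L/D = 16.8

CD = 0.0196 + 0.0426 × 0.529² = 0.03152
L/D = CL/CD = 0.529 / 0.03152 = 16.8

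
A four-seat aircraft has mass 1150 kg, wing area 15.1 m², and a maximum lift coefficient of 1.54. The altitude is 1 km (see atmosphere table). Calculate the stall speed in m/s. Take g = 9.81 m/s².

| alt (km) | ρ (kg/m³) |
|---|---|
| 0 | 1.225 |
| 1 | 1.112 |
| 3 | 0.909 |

At 1 km, from the table: ρ = 1.112 kg/m³.
Stall occurs when L = W at CL,max. W = mg = 1150 × 9.81 = 11280 N.
V_stall = √(2W/(ρ·S·CL,max)) = √(2 × 11280 / (1.112 × 15.1 × 1.54))
V_stall = √872.6 = 29.5 m/s

V_stall = 29.5 m/s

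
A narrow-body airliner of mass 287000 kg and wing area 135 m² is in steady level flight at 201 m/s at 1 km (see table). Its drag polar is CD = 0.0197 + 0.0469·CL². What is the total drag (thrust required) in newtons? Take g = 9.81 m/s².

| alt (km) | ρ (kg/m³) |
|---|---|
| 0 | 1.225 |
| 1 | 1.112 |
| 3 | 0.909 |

D = 1.82×10^5 N

At 1 km, from the table: ρ = 1.112 kg/m³.
In steady level flight, lift balances weight: W = mg = 287000 × 9.81 = 2.8155×10^6 N.
Dynamic pressure q = 0.5 × 1.112 × 201² = 22460 Pa.
CL = W/(q·S) = 2.8155×10^6 / (22460 × 135) = 0.9284.
CD = 0.0197 + 0.0469 × 0.9284² = 0.06013.
D = q·S·CD = 22460 × 135 × 0.06013 = 1.823×10^5 N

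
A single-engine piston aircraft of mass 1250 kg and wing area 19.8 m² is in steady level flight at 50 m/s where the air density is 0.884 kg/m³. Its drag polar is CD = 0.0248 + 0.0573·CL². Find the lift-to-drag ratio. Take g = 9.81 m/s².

Weight W = mg = 1250 × 9.81 = 12262 N; in level flight L = W.
q = ½ρv² = ½ × 0.884 × 50² = 1105 Pa.
CL = W/(q·S) = 12262 / (1105 × 19.8) = 0.5605.
CD = 0.0248 + 0.0573 × 0.5605² = 0.0428.
L/D = CL/CD = 0.5605 / 0.0428 = 13.1

L/D = 13.1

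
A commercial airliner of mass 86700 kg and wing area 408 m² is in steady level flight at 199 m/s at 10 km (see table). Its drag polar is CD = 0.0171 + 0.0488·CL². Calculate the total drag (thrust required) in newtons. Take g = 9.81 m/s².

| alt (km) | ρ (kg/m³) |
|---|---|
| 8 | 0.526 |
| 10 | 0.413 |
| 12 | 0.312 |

D = 67600 N

At 10 km, from the table: ρ = 0.413 kg/m³.
Weight W = mg = 86700 × 9.81 = 8.5053×10^5 N; in level flight L = W.
q = ½ρv² = ½ × 0.413 × 199² = 8178 Pa.
Required CL = L/(qS) = 8.5053×10^5/(8178·408) = 0.2549.
CD = 0.0171 + 0.0488 × 0.2549² = 0.02027.
D = q·S·CD = 8178 × 408 × 0.02027 = 67630 N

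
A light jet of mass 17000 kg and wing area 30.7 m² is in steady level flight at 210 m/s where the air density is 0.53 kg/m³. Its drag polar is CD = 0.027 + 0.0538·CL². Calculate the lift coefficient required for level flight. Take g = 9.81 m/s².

Weight W = mg = 17000 × 9.81 = 1.6677×10^5 N; in level flight L = W.
Dynamic pressure q = 0.5 × 0.53 × 210² = 11690 Pa.
CL = W/(q·S) = 1.6677×10^5 / (11690 × 30.7) = 0.4648.

CL = 0.465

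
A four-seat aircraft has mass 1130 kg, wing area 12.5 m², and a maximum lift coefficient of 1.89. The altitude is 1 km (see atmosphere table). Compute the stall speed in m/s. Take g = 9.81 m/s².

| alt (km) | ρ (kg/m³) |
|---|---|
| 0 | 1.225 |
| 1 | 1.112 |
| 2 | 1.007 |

At 1 km, from the table: ρ = 1.112 kg/m³.
Weight W = mg = 1130 × 9.81 = 11090 N.
V_stall = √(2W/(ρ·S·CL,max)) = √(2 × 11090 / (1.112 × 12.5 × 1.89))
V_stall = √843.9 = 29.1 m/s

V_stall = 29.1 m/s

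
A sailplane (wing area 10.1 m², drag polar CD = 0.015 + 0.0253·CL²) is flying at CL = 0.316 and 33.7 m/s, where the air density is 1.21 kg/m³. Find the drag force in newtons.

CD = 0.015 + 0.0253 × 0.316² = 0.01753
D = ½ρv²S·CD = ½ × 1.21 × 33.7² × 10.1 × 0.01753 = 122 N

D = 122 N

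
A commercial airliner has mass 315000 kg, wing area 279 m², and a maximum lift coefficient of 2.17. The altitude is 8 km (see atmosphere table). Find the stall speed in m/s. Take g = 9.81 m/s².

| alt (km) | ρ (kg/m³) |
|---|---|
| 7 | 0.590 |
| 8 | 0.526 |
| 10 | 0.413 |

V_stall = 139 m/s

At 8 km, from the table: ρ = 0.526 kg/m³.
Stall occurs when L = W at CL,max. W = mg = 315000 × 9.81 = 3.09×10^6 N.
From L = ½ρV²S·CL,max = W: V_stall = √(2W/(ρSCL,max)) = √(2·3.09×10^6/(0.526·279·2.17))
V_stall = √19410 = 139 m/s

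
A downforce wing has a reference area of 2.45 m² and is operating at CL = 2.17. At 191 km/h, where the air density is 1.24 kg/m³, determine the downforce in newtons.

Convert speed: v = 191 km/h ÷ 3.6 = 53.06 m/s.
L = ½ρv²S·CL = ½ × 1.24 × 53.06² × 2.45 × 2.17 = 9280 N ≈ 9.28 kN

L = 9280 N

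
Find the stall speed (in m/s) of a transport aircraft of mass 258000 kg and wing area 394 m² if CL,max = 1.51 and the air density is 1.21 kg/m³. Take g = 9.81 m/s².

Weight W = mg = 258000 × 9.81 = 2.531×10^6 N.
From L = ½ρV²S·CL,max = W: V_stall = √(2W/(ρSCL,max)) = √(2·2.531×10^6/(1.21·394·1.51))
V_stall = √7032 = 83.9 m/s

V_stall = 83.9 m/s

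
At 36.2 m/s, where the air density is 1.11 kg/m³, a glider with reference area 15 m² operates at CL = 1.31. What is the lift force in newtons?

Dynamic pressure q = ½ρv² = ½ × 1.11 × 36.2² = 727.3 Pa.
L = q·S·CL = 727.3 × 15 × 1.31 = 14300 N ≈ 14.3 kN

L = 14300 N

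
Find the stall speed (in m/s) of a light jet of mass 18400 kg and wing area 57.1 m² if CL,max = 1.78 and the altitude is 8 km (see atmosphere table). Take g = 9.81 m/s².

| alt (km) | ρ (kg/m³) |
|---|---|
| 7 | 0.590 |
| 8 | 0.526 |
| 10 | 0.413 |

At 8 km, from the table: ρ = 0.526 kg/m³.
At stall, lift equals weight: L = W = m·g = 18400 × 9.81 = 1.805×10^5 N.
From L = ½ρV²S·CL,max = W: V_stall = √(2W/(ρSCL,max)) = √(2·1.805×10^5/(0.526·57.1·1.78))
V_stall = √6753 = 82.2 m/s

V_stall = 82.2 m/s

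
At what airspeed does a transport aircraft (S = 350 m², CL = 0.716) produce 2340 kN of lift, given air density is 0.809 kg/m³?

L = ½ρv²S·CL ⇒ v = √(2L/(ρ·S·CL))
v = √(2 × 2.34×10^6 / (0.809 × 350 × 0.716)) = √23080 = 152 m/s

v = 152 m/s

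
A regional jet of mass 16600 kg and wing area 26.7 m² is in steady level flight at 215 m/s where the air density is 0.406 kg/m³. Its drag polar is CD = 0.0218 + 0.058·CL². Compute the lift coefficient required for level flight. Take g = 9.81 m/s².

Level flight ⇒ L = W = m·g = 16600 × 9.81 = 1.6285×10^5 N.
Dynamic pressure q = 0.5 × 0.406 × 215² = 9384 Pa.
CL = W/(q·S) = 1.6285×10^5 / (9384 × 26.7) = 0.65.

CL = 0.65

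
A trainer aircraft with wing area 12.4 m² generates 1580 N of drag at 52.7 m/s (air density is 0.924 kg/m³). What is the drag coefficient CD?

From D = ½ρv²S·CD, rearranging gives CD = 2D/(ρv²S).
CD = 2 × 1580 / (0.924 × 52.7² × 12.4) = 0.0993

CD = 0.0993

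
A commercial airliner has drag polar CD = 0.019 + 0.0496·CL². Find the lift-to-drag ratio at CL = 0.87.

L/D = 15.4

CD = 0.019 + 0.0496 × 0.87² = 0.05654
L/D = CL/CD = 0.87 / 0.05654 = 15.4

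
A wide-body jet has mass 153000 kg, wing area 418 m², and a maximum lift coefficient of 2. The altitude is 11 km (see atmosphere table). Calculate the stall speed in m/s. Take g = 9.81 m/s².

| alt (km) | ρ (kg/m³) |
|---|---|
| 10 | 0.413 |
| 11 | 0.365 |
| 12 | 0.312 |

At 11 km, from the table: ρ = 0.365 kg/m³.
Weight W = mg = 153000 × 9.81 = 1.501×10^6 N.
From L = ½ρV²S·CL,max = W: V_stall = √(2W/(ρSCL,max)) = √(2·1.501×10^6/(0.365·418·2))
V_stall = √9838 = 99.2 m/s

V_stall = 99.2 m/s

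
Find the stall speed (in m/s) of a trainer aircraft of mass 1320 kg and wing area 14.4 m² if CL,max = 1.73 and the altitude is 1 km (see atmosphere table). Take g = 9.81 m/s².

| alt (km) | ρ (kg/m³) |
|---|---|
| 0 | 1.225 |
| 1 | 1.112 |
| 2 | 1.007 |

V_stall = 30.6 m/s

At 1 km, from the table: ρ = 1.112 kg/m³.
Weight W = mg = 1320 × 9.81 = 12950 N.
From L = ½ρV²S·CL,max = W: V_stall = √(2W/(ρSCL,max)) = √(2·12950/(1.112·14.4·1.73))
V_stall = √934.9 = 30.6 m/s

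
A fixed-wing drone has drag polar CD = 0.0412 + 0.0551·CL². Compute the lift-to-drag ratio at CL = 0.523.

L/D = 9.29

CD = 0.0412 + 0.0551 × 0.523² = 0.05627
L/D = CL/CD = 0.523 / 0.05627 = 9.29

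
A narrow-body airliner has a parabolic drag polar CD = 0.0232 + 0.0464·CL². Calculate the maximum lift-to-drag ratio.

For CD = CD0 + K·CL², (L/D)max occurs at CL* = √(CD0/K) and equals 1/(2√(K·CD0)).
(L/D)max = 1/(2√(0.0464 × 0.0232)) = 1/(2 × 0.03281) = 15.2

(L/D)max = 15.2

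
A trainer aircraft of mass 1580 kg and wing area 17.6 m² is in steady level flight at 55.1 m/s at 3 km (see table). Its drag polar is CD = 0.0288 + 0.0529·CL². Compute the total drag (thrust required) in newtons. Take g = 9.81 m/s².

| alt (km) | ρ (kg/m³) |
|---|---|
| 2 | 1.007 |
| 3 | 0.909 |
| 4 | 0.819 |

D = 1220 N

At 3 km, from the table: ρ = 0.909 kg/m³.
Level flight ⇒ L = W = m·g = 1580 × 9.81 = 15500 N.
q = ½ρv² = ½ × 0.909 × 55.1² = 1380 Pa.
CL = 2W/(ρv²S) = 2×15500/(0.909×55.1²×17.6) = 0.6382.
CD = 0.0288 + 0.0529 × 0.6382² = 0.05035.
D = q·S·CD = 1380 × 17.6 × 0.05035 = 1223 N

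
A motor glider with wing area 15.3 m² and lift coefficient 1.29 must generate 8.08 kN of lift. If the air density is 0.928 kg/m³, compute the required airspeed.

v = 29.7 m/s

L = ½ρv²S·CL ⇒ v = √(2L/(ρ·S·CL))
v = √(2 × 8080 / (0.928 × 15.3 × 1.29)) = √882.3 = 29.7 m/s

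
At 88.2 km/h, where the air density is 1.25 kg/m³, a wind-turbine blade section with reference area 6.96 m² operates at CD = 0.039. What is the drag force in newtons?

Convert speed: v = 88.2 km/h ÷ 3.6 = 24.5 m/s.
Dynamic pressure q = ½ρv² = ½ × 1.25 × 24.5² = 375.2 Pa.
D = q·S·CD = 375.2 × 6.96 × 0.039 = 102 N

D = 102 N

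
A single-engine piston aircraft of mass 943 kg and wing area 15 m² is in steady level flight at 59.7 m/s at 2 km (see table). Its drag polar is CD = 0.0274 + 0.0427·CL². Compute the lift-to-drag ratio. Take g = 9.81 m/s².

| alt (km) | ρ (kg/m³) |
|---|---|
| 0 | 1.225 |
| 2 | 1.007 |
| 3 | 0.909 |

L/D = 10.6

At 2 km, from the table: ρ = 1.007 kg/m³.
Weight W = mg = 943 × 9.81 = 9250.8 N; in level flight L = W.
Dynamic pressure q = 0.5 × 1.007 × 59.7² = 1795 Pa.
CL = W/(q·S) = 9250.8 / (1795 × 15) = 0.3437.
CD = 0.0274 + 0.0427 × 0.3437² = 0.03244.
L/D = CL/CD = 0.3437 / 0.03244 = 10.6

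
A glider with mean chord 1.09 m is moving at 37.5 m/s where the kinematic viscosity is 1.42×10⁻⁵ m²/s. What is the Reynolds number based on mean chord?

Re = 2.88×10^6

Re = v·c/ν = 37.5 × 1.09 / (1.42×10⁻⁵) = 2.88×10^6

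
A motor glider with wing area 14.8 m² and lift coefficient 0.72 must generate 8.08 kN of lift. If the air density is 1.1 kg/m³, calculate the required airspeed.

v = 37.1 m/s

L = ½ρv²S·CL ⇒ v = √(2L/(ρ·S·CL))
v = √(2 × 8080 / (1.1 × 14.8 × 0.72)) = √1379 = 37.1 m/s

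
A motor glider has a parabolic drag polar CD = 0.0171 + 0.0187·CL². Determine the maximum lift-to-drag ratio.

For CD = CD0 + K·CL², (L/D)max occurs at CL* = √(CD0/K) and equals 1/(2√(K·CD0)).
(L/D)max = 1/(2√(0.0187 × 0.0171)) = 1/(2 × 0.01788) = 28

(L/D)max = 28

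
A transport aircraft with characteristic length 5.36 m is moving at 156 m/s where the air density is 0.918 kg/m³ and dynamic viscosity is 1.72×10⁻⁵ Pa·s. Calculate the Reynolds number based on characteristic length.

Re = 4.46×10^7

Re = ρ·v·c/μ = 0.918 × 156 × 5.36 / (1.72×10⁻⁵) = 4.46×10^7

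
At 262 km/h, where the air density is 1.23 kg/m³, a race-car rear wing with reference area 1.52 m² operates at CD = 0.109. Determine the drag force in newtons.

Convert speed: v = 262 km/h ÷ 3.6 = 72.78 m/s.
D = ½ρv²S·CD = ½ × 1.23 × 72.78² × 1.52 × 0.109 = 540 N

D = 540 N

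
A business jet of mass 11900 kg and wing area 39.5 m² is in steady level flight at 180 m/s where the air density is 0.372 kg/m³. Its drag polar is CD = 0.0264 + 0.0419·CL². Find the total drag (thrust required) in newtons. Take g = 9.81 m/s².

D = 8680 N

Level flight ⇒ L = W = m·g = 11900 × 9.81 = 1.1674×10^5 N.
q = ½ρv² = ½ × 0.372 × 180² = 6026 Pa.
CL = W/(q·S) = 1.1674×10^5 / (6026 × 39.5) = 0.4904.
CD = 0.0264 + 0.0419 × 0.4904² = 0.03648.
D = q·S·CD = 6026 × 39.5 × 0.03648 = 8683 N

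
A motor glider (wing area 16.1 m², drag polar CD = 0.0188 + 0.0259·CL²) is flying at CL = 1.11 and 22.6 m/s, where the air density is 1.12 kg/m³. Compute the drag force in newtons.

D = 234 N

CD = 0.0188 + 0.0259 × 1.11² = 0.05071
D = ½ρv²S·CD = ½ × 1.12 × 22.6² × 16.1 × 0.05071 = 234 N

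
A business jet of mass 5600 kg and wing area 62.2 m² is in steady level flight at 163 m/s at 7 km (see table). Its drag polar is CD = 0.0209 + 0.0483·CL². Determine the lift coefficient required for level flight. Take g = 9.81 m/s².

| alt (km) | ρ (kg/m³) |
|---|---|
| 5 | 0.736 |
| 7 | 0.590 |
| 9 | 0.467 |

CL = 0.113

At 7 km, from the table: ρ = 0.590 kg/m³.
Level flight ⇒ L = W = m·g = 5600 × 9.81 = 54936 N.
q = ½ρv² = ½ × 0.59 × 163² = 7838 Pa.
Required CL = L/(qS) = 54936/(7838·62.2) = 0.1127.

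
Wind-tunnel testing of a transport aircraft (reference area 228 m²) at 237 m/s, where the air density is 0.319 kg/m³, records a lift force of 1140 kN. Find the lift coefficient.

CL = 0.558

From L = ½ρv²S·CL, rearranging gives CL = 2L/(ρv²S).
CL = 2 × 1.14×10^6 / (0.319 × 237² × 228) = 0.558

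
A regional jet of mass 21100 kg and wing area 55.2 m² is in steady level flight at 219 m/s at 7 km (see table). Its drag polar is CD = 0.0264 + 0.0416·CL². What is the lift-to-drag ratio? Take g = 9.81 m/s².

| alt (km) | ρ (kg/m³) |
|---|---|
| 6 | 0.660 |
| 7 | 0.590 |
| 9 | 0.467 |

At 7 km, from the table: ρ = 0.590 kg/m³.
In steady level flight, lift balances weight: W = mg = 21100 × 9.81 = 2.0699×10^5 N.
q = ½ρv² = ½ × 0.59 × 219² = 14150 Pa.
Required CL = L/(qS) = 2.0699×10^5/(14150·55.2) = 0.265.
CD = 0.0264 + 0.0416 × 0.265² = 0.02932.
L/D = CL/CD = 0.265 / 0.02932 = 9.04

L/D = 9.04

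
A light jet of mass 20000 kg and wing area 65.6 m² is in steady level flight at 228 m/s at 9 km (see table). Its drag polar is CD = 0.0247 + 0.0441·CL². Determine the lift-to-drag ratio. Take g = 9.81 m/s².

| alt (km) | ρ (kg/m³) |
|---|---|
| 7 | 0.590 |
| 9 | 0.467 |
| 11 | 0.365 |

At 9 km, from the table: ρ = 0.467 kg/m³.
Level flight ⇒ L = W = m·g = 20000 × 9.81 = 1.962×10^5 N.
Dynamic pressure q = 0.5 × 0.467 × 228² = 12140 Pa.
CL = W/(q·S) = 1.962×10^5 / (12140 × 65.6) = 0.2464.
CD = 0.0247 + 0.0441 × 0.2464² = 0.02738.
L/D = CL/CD = 0.2464 / 0.02738 = 9

L/D = 9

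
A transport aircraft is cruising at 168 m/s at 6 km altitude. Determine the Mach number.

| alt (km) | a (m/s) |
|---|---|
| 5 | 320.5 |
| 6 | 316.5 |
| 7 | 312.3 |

At 6 km, from the table: a = 316.5 m/s.
M = v/a = 168 / 316.5 = 0.531

M = 0.531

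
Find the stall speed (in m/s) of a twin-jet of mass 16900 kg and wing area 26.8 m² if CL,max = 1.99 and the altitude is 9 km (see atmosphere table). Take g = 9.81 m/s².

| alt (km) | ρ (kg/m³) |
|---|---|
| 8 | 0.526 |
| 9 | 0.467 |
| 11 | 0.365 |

V_stall = 115 m/s

At 9 km, from the table: ρ = 0.467 kg/m³.
Weight W = mg = 16900 × 9.81 = 1.658×10^5 N.
From L = ½ρV²S·CL,max = W: V_stall = √(2W/(ρSCL,max)) = √(2·1.658×10^5/(0.467·26.8·1.99))
V_stall = √13310 = 115 m/s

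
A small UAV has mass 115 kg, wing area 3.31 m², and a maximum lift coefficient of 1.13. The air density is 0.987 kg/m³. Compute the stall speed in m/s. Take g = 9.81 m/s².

V_stall = 24.7 m/s

Weight W = mg = 115 × 9.81 = 1128 N.
V_stall = √(2W/(ρ·S·CL,max)) = √(2 × 1128 / (0.987 × 3.31 × 1.13))
V_stall = √611.2 = 24.7 m/s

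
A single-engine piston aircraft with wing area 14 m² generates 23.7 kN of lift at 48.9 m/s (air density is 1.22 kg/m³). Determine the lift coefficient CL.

CL = 1.16

From L = ½ρv²S·CL, rearranging gives CL = 2L/(ρv²S).
CL = 2 × 23700 / (1.22 × 48.9² × 14) = 1.16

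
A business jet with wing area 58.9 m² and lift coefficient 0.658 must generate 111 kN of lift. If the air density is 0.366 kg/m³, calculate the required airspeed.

L = ½ρv²S·CL ⇒ v = √(2L/(ρ·S·CL))
v = √(2 × 1.11×10^5 / (0.366 × 58.9 × 0.658)) = √15650 = 125 m/s

v = 125 m/s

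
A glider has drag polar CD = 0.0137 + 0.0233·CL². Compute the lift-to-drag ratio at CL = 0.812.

L/D = 27.9

CD = 0.0137 + 0.0233 × 0.812² = 0.02906
L/D = CL/CD = 0.812 / 0.02906 = 27.9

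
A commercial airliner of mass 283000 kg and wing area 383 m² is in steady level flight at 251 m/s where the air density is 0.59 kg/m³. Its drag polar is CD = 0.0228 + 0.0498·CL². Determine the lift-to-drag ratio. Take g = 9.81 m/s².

L/D = 12.8

Weight W = mg = 283000 × 9.81 = 2.7762×10^6 N; in level flight L = W.
Dynamic pressure q = 0.5 × 0.59 × 251² = 18590 Pa.
CL = 2W/(ρv²S) = 2×2.7762×10^6/(0.59×251²×383) = 0.39.
CD = 0.0228 + 0.0498 × 0.39² = 0.03038.
L/D = CL/CD = 0.39 / 0.03038 = 12.8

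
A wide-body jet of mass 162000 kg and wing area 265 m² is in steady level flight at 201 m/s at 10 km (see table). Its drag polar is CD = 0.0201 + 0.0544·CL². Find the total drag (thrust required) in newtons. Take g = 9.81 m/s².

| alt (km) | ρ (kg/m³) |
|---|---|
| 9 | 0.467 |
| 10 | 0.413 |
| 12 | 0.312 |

At 10 km, from the table: ρ = 0.413 kg/m³.
Weight W = mg = 162000 × 9.81 = 1.5892×10^6 N; in level flight L = W.
q = ½ρv² = ½ × 0.413 × 201² = 8343 Pa.
CL = W/(q·S) = 1.5892×10^6 / (8343 × 265) = 0.7188.
CD = 0.0201 + 0.0544 × 0.7188² = 0.04821.
D = q·S·CD = 8343 × 265 × 0.04821 = 1.066×10^5 N

D = 1.07×10^5 N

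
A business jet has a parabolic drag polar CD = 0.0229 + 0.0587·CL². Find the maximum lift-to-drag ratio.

(L/D)max = 13.6

For CD = CD0 + K·CL², (L/D)max occurs at CL* = √(CD0/K) and equals 1/(2√(K·CD0)).
(L/D)max = 1/(2√(0.0587 × 0.0229)) = 1/(2 × 0.03666) = 13.6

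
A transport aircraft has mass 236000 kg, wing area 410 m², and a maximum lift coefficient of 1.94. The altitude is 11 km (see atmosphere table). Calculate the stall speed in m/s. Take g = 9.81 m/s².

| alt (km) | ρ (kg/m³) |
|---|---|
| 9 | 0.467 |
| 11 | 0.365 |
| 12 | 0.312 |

At 11 km, from the table: ρ = 0.365 kg/m³.
Weight W = mg = 236000 × 9.81 = 2.315×10^6 N.
From L = ½ρV²S·CL,max = W: V_stall = √(2W/(ρSCL,max)) = √(2·2.315×10^6/(0.365·410·1.94))
V_stall = √15950 = 126 m/s

V_stall = 126 m/s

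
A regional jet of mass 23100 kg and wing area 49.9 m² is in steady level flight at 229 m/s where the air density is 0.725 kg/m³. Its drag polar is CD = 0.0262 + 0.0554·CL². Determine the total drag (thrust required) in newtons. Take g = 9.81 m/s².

In steady level flight, lift balances weight: W = mg = 23100 × 9.81 = 2.2661×10^5 N.
Dynamic pressure q = 0.5 × 0.725 × 229² = 19010 Pa.
CL = W/(q·S) = 2.2661×10^5 / (19010 × 49.9) = 0.2389.
CD = 0.0262 + 0.0554 × 0.2389² = 0.02936.
D = q·S·CD = 19010 × 49.9 × 0.02936 = 27850 N

D = 27900 N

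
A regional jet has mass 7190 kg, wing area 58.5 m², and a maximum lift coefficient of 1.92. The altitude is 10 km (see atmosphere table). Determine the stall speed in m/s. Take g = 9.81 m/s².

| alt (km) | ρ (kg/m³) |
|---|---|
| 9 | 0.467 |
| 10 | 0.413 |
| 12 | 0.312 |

At 10 km, from the table: ρ = 0.413 kg/m³.
Stall occurs when L = W at CL,max. W = mg = 7190 × 9.81 = 70530 N.
From L = ½ρV²S·CL,max = W: V_stall = √(2W/(ρSCL,max)) = √(2·70530/(0.413·58.5·1.92))
V_stall = √3041 = 55.1 m/s

V_stall = 55.1 m/s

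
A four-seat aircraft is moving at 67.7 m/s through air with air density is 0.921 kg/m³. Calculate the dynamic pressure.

q = 2110 Pa

q = ½ρv² = ½ × 0.921 × 67.7² = 2110 Pa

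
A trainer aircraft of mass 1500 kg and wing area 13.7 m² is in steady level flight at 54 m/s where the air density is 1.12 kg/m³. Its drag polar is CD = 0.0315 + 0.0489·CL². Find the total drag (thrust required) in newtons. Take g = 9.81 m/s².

Level flight ⇒ L = W = m·g = 1500 × 9.81 = 14715 N.
q = ½ρv² = ½ × 1.12 × 54² = 1633 Pa.
CL = W/(q·S) = 14715 / (1633 × 13.7) = 0.6578.
CD = 0.0315 + 0.0489 × 0.6578² = 0.05266.
D = q·S·CD = 1633 × 13.7 × 0.05266 = 1178 N

D = 1180 N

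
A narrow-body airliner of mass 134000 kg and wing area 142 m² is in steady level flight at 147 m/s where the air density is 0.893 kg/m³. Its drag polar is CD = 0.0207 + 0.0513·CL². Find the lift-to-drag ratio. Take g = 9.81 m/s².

L/D = 14.1

Level flight ⇒ L = W = m·g = 134000 × 9.81 = 1.3145×10^6 N.
q = ½ρv² = ½ × 0.893 × 147² = 9648 Pa.
CL = 2W/(ρv²S) = 2×1.3145×10^6/(0.893×147²×142) = 0.9595.
CD = 0.0207 + 0.0513 × 0.9595² = 0.06793.
L/D = CL/CD = 0.9595 / 0.06793 = 14.1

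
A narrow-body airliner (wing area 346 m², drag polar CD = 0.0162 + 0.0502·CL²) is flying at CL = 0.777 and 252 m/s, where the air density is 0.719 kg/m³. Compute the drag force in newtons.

D = 3.67×10^5 N

CD = 0.0162 + 0.0502 × 0.777² = 0.04651
D = ½ρv²S·CD = ½ × 0.719 × 252² × 346 × 0.04651 = 3.67×10^5 N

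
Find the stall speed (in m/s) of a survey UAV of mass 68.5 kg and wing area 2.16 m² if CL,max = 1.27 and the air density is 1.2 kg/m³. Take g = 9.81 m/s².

Weight W = mg = 68.5 × 9.81 = 672 N.
From L = ½ρV²S·CL,max = W: V_stall = √(2W/(ρSCL,max)) = √(2·672/(1.2·2.16·1.27))
V_stall = √408.3 = 20.2 m/s

V_stall = 20.2 m/s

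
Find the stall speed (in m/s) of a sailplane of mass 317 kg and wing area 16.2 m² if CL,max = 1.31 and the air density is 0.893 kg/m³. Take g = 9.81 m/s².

Stall occurs when L = W at CL,max. W = mg = 317 × 9.81 = 3110 N.
V_stall = √(2W/(ρ·S·CL,max)) = √(2 × 3110 / (0.893 × 16.2 × 1.31))
V_stall = √328.2 = 18.1 m/s

V_stall = 18.1 m/s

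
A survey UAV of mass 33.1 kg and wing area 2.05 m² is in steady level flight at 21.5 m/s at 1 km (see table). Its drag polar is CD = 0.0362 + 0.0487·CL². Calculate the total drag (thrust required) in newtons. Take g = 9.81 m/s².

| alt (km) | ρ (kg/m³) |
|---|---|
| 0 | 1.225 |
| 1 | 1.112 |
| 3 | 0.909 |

D = 28.8 N

At 1 km, from the table: ρ = 1.112 kg/m³.
Level flight ⇒ L = W = m·g = 33.1 × 9.81 = 324.71 N.
Dynamic pressure q = 0.5 × 1.112 × 21.5² = 257 Pa.
Required CL = L/(qS) = 324.71/(257·2.05) = 0.6163.
CD = 0.0362 + 0.0487 × 0.6163² = 0.0547.
D = q·S·CD = 257 × 2.05 × 0.0547 = 28.82 N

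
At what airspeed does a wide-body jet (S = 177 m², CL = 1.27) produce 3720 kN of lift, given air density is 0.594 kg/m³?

L = ½ρv²S·CL ⇒ v = √(2L/(ρ·S·CL))
v = √(2 × 3.72×10^6 / (0.594 × 177 × 1.27)) = √55720 = 236 m/s

v = 236 m/s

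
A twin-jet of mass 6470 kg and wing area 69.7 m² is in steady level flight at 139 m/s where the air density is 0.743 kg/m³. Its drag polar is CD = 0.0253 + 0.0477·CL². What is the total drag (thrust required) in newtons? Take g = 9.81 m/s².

D = 13000 N

Level flight ⇒ L = W = m·g = 6470 × 9.81 = 63471 N.
q = ½ρv² = ½ × 0.743 × 139² = 7178 Pa.
CL = W/(q·S) = 63471 / (7178 × 69.7) = 0.1269.
CD = 0.0253 + 0.0477 × 0.1269² = 0.02607.
D = q·S·CD = 7178 × 69.7 × 0.02607 = 13040 N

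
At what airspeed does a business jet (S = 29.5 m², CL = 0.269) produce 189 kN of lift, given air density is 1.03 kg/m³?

v = 215 m/s

L = ½ρv²S·CL ⇒ v = √(2L/(ρ·S·CL))
v = √(2 × 1.89×10^5 / (1.03 × 29.5 × 0.269)) = √46250 = 215 m/s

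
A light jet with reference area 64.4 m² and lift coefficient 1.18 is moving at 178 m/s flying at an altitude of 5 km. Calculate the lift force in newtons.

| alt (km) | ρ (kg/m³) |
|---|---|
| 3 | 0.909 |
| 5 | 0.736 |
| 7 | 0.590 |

L = 8.86×10^5 N

At 5 km, from the table: ρ = 0.736 kg/m³.
Dynamic pressure q = ½ρv² = ½ × 0.736 × 178² = 11660 Pa.
L = q·S·CL = 11660 × 64.4 × 1.18 = 8.86×10^5 N ≈ 886 kN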